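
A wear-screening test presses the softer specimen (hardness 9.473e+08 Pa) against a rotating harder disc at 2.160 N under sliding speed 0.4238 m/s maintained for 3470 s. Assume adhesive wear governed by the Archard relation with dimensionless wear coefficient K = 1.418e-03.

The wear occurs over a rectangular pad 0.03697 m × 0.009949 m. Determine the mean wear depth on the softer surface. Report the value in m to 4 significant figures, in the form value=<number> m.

Intermediate values are displayed rounded. Every step runs at exact precision, and one last rounding: four significant figures.
Convert: Distance L = v·t = 0.4238 m/s × 3470 s = 1471 m.
Convert: Contact area A = 0.03697 m × 0.009949 m = 3.678e-04 m².
SI base units throughout: W = 2.160 N, H = 9.473e+08 Pa, K = 1.418e-03.
Archard volume V = K·W·L/H = 1.418e-03 · 2.160 · 1471 / 9.473e+08 = 4.755e-09 m³.
Mean wear depth h = V/A = 4.755e-09 / 3.678e-04 = 1.293e-05 m.

value=1.293e-05 m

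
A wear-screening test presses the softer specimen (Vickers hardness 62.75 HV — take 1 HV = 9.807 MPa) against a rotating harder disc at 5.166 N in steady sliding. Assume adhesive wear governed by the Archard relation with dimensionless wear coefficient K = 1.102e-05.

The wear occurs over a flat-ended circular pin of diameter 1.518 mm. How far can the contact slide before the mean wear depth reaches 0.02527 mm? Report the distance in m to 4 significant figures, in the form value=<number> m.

The computation holds full float precision — intermediates appear rounded — a single final rounding to 4 significant digits.
Convert: Hardness H = 62.75 HV × 9.807 MPa/HV = 615.4 MPa = 6.154e+08 Pa.
Convert: Pin diameter d = 1.518 mm = 0.001518 m. Contact area A = π·d²/4 = π·(0.001518 m)²/4 = 1.810e-06 m².
Convert: Depth limit h_lim = 0.02527 mm = 2.527e-05 m.
Expressed in SI base units: W = 5.166 N, H = 6.154e+08 Pa, K = 1.102e-05.
Wearable volume V_lim = h_lim·A = 2.527e-05 · 1.810e-06 = 4.573e-11 m³.
Inverting, life L = V_lim·H/(K·W) = 4.573e-11 · 6.154e+08 / (1.102e-05 · 5.166) = 494.4 m.

value=494.4 m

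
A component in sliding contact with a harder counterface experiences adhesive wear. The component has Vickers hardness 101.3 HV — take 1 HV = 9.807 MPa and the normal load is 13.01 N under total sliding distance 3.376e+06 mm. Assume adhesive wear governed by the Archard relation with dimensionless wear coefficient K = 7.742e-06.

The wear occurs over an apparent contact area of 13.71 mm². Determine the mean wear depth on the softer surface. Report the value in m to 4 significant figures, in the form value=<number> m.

value=2.497e-05 m

Every step holds full precision, and intermediates are printed rounded, and rounded just once to four significant digits.
Distance L = 3.376e+06 mm = 3376 m.
Hardness H = 101.3 HV × 9.807 MPa/HV = 993.4 MPa = 9.934e+08 Pa.
Contact area A = 13.71 mm² = 1.371e-05 m².
Collected in SI base units: W = 13.01 N, H = 9.934e+08 Pa, K = 7.742e-06.
The Archard volume V = K·W·L/H = 7.742e-06 · 13.01 · 3376 / 9.934e+08 = 3.423e-10 m³.
Average depth h = V/A = 3.423e-10 / 1.371e-05 = 2.497e-05 m.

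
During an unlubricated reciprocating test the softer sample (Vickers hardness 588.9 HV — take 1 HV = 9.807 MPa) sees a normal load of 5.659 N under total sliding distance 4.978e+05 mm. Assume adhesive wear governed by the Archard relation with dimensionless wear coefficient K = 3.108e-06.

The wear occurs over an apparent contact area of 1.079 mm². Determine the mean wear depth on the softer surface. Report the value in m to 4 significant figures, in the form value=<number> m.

value=1.405e-06 m

Intermediates appear rounded — the computation runs at full precision, and rounded once at the end, at 4 significant digits.
Distance L = 4.978e+05 mm = 497.8 m.
Hardness H = 588.9 HV × 9.807 MPa/HV = 5775 MPa = 5.775e+09 Pa.
Contact area A = 1.079 mm² = 1.079e-06 m².
Working in SI base units: W = 5.659 N, H = 5.775e+09 Pa, K = 3.108e-06.
Worn volume V = K·W·L/H = 3.108e-06 · 5.659 · 497.8 / 5.775e+09 = 1.516e-12 m³.
Depth of wear h = V/A = 1.516e-12 / 1.079e-06 = 1.405e-06 m.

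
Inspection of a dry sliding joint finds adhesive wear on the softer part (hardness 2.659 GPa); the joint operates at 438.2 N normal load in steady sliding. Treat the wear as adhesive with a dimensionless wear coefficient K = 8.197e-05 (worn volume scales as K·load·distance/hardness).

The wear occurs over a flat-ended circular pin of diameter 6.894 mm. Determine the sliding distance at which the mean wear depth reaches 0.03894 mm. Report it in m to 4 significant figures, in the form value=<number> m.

Quoted intermediates are rounded, and the computation keeps exact precision — a lone final rounding, at 4 significant digits.
Hardness H = 2.659 GPa = 2.659e+09 Pa.
Pin diameter d = 6.894 mm = 0.006894 m. Contact area A = π·d²/4 = π·(0.006894 m)²/4 = 3.733e-05 m².
Depth limit h_lim = 0.03894 mm = 3.894e-05 m.
In SI base units, W = 438.2 N, H = 2.659e+09 Pa, K = 8.197e-05.
Limit volume V_lim = h_lim·A = 3.894e-05 · 3.733e-05 = 1.454e-09 m³.
Sliding life L = V_lim·H/(K·W) = 1.454e-09 · 2.659e+09 / (8.197e-05 · 438.2) = 107.6 m.

value=107.6 m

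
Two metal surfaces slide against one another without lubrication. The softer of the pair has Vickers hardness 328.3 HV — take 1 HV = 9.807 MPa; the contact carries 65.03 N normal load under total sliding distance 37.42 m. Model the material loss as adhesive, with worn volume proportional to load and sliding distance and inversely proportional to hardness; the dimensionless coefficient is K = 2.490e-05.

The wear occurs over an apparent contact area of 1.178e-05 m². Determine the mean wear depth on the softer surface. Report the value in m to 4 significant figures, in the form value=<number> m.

value=1.598e-06 m

All arithmetic keeps full float precision; the intermediates are printed rounded; rounded just once: four significant digits.
Hardness H = 328.3 HV × 9.807 MPa/HV = 3220 MPa = 3.220e+09 Pa.
Collected in SI base units: W = 65.03 N, H = 3.220e+09 Pa, K = 2.490e-05.
By Archard's law, V = K·W·L/H = 2.490e-05 · 65.03 · 37.42 / 3.220e+09 = 1.882e-11 m³.
Wear depth h = V/A = 1.882e-11 / 1.178e-05 = 1.598e-06 m.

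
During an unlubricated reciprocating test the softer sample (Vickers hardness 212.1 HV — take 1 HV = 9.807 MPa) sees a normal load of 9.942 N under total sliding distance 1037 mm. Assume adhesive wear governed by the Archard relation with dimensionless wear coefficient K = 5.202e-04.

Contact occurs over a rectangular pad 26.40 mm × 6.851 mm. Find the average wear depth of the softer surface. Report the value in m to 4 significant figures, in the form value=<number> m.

value=1.426e-08 m

The algebra keeps full float precision; quoted intermediates are rounded, and rounded once at the end, at four significant digits.
Convert: Total distance L = 1037 mm = 1.037 m.
Convert: Hardness H = 212.1 HV × 9.807 MPa/HV = 2080 MPa = 2.080e+09 Pa.
Convert: Pad sides 26.40 mm × 6.851 mm = 0.02640 m × 0.006851 m. Contact area A = 0.02640 m × 0.006851 m = 1.809e-04 m².
As SI base values: W = 9.942 N, H = 2.080e+09 Pa, K = 5.202e-04.
By Archard's law, V = K·W·L/H = 5.202e-04 · 9.942 · 1.037 / 2.080e+09 = 2.578e-12 m³.
Mean depth h = V/A = 2.578e-12 / 1.809e-04 = 1.426e-08 m.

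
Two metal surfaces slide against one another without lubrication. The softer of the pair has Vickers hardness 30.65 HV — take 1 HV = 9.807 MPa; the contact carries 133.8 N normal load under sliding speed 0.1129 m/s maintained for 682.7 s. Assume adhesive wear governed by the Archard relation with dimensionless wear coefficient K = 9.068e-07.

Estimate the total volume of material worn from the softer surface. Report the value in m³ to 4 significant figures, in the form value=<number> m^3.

All working math runs at exact precision. Intermediate values are printed rounded. Rounded once at the end, at four significant digits.
Distance L = v·t = 0.1129 m/s × 682.7 s = 77.08 m.
Hardness H = 30.65 HV × 9.807 MPa/HV = 300.6 MPa = 3.006e+08 Pa.
As SI base values: W = 133.8 N, H = 3.006e+08 Pa, K = 9.068e-07.
By Archard's law, V = K·W·L/H = 9.068e-07 · 133.8 · 77.08 / 3.006e+08 = 3.111e-11 m³.

value=3.111e-11 m^3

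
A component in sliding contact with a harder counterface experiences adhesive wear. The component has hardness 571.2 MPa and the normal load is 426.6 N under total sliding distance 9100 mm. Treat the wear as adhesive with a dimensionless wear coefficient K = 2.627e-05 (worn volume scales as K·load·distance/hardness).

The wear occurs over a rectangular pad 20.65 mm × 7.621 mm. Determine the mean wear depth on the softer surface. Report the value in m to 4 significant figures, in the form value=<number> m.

value=1.134e-06 m

The computation runs at full float precision — intermediate values are printed rounded. Rounded once at the end, at four significant digits.
Convert: Path length L = 9100 mm = 9.100 m.
Convert: Hardness H = 571.2 MPa = 5.712e+08 Pa.
Convert: Pad sides 20.65 mm × 7.621 mm = 0.02065 m × 0.007621 m. Contact area A = 0.02065 m × 0.007621 m = 1.574e-04 m².
SI base units throughout: W = 426.6 N, H = 5.712e+08 Pa, K = 2.627e-05.
Apply Archard: V = K·W·L/H = 2.627e-05 · 426.6 · 9.100 / 5.712e+08 = 1.785e-10 m³.
Wear depth h = V/A = 1.785e-10 / 1.574e-04 = 1.134e-06 m.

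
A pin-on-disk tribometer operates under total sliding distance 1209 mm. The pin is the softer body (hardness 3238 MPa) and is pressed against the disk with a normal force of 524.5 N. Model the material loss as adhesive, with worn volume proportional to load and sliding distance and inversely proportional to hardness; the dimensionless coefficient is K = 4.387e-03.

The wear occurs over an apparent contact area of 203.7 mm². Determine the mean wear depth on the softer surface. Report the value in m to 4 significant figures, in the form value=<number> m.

value=4.218e-06 m

Intermediate values are printed rounded; all arithmetic keeps exact precision — a single final rounding, at four significant digits.
Convert: The distance L = 1209 mm = 1.209 m.
Convert: Hardness H = 3238 MPa = 3.238e+09 Pa.
Convert: Contact area A = 203.7 mm² = 2.037e-04 m².
In SI base units, W = 524.5 N, H = 3.238e+09 Pa, K = 4.387e-03.
Archard relation: V = K·W·L/H = 4.387e-03 · 524.5 · 1.209 / 3.238e+09 = 8.591e-10 m³.
Wear depth h = V/A = 8.591e-10 / 2.037e-04 = 4.218e-06 m.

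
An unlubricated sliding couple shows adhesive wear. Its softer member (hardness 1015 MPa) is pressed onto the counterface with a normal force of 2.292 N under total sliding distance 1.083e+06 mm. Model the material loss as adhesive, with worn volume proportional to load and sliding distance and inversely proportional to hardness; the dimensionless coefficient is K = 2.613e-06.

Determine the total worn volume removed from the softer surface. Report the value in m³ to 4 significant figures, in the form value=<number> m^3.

The computation runs at full precision. Intermediates appear rounded. Rounded just once to four significant digits.
Sliding distance L = 1.083e+06 mm = 1083 m.
Hardness H = 1015 MPa = 1.015e+09 Pa.
In SI base units: W = 2.292 N, H = 1.015e+09 Pa, K = 2.613e-06.
Worn volume V = K·W·L/H = 2.613e-06 · 2.292 · 1083 / 1.015e+09 = 6.390e-12 m³.

value=6.390e-12 m^3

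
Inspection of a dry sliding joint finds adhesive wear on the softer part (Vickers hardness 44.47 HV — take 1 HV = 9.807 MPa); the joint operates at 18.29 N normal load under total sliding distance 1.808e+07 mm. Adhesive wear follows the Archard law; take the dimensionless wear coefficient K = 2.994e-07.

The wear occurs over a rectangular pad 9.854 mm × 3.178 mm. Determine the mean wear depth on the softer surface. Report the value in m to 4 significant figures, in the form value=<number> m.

value=7.249e-06 m

The computation runs at exact precision. Intermediates appear rounded, and a single final rounding to four significant digits.
Convert: Total distance L = 1.808e+07 mm = 1.808e+04 m.
Convert: Hardness H = 44.47 HV × 9.807 MPa/HV = 436.1 MPa = 4.361e+08 Pa.
Convert: Pad sides 9.854 mm × 3.178 mm = 0.009854 m × 0.003178 m. Contact area A = 0.009854 m × 0.003178 m = 3.132e-05 m².
Working in SI base units: W = 18.29 N, H = 4.361e+08 Pa, K = 2.994e-07.
Wear volume V = K·W·L/H = 2.994e-07 · 18.29 · 1.808e+04 / 4.361e+08 = 2.270e-10 m³.
Mean wear depth h = V/A = 2.270e-10 / 3.132e-05 = 7.249e-06 m.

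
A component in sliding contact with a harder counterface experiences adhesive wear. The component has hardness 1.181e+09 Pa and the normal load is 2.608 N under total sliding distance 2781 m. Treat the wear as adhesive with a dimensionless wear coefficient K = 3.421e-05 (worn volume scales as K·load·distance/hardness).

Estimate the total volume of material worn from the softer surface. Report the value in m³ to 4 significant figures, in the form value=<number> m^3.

value=2.101e-10 m^3

The computation holds exact precision. Intermediates appear rounded — rounded just once to 4 significant figures.
As SI base values: W = 2.608 N, H = 1.181e+09 Pa, K = 3.421e-05.
The Archard volume V = K·W·L/H = 3.421e-05 · 2.608 · 2781 / 1.181e+09 = 2.101e-10 m³.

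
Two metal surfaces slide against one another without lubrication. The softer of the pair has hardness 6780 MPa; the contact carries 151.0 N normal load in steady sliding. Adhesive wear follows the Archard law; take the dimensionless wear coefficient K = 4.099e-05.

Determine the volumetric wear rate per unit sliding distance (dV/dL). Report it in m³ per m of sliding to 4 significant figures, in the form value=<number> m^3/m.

value=9.129e-13 m^3/m

Every step carries full float precision; quoted intermediates are rounded — a single final rounding, at 4 significant digits.
Convert: Hardness H = 6780 MPa = 6.780e+09 Pa.
Restated in SI base units: W = 151.0 N, H = 6.780e+09 Pa, K = 4.099e-05.
Volumetric rate dV/dL = K·W/H: 4.099e-05 · 151.0 / 6.780e+09 = 9.129e-13 m³/m.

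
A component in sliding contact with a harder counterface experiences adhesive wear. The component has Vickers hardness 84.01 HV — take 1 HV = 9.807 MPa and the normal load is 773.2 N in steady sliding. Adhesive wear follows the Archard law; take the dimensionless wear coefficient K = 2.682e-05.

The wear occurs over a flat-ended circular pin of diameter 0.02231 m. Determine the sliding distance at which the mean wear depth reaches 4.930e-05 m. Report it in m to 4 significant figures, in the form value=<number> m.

value=765.7 m

Intermediate values are displayed rounded — all arithmetic runs at exact precision, and a single final rounding, at four significant digits.
Hardness H = 84.01 HV × 9.807 MPa/HV = 823.9 MPa = 8.239e+08 Pa.
Contact area A = π·d²/4 = π·(0.02231 m)²/4 = 3.909e-04 m².
In SI base units: W = 773.2 N, H = 8.239e+08 Pa, K = 2.682e-05.
Limit volume V_lim = h_lim·A = 4.930e-05 · 3.909e-04 = 1.927e-08 m³.
Thus life L = V_lim·H/(K·W) = 1.927e-08 · 8.239e+08 / (2.682e-05 · 773.2) = 765.7 m.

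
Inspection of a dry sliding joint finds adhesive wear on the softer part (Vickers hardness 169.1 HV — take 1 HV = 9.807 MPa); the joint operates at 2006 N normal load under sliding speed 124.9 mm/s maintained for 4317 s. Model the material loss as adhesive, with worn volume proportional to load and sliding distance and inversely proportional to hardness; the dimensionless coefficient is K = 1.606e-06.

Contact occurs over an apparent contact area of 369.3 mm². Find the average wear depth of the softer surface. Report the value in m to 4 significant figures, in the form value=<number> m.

Shown intermediates are rounded — the algebra carries full precision — one final rounding to 4 significant digits.
Convert: Sliding speed v = 124.9 mm/s = 0.1249 m/s. The distance L = v·t = 0.1249 m/s × 4317 s = 539.2 m.
Convert: Hardness H = 169.1 HV × 9.807 MPa/HV = 1658 MPa = 1.658e+09 Pa.
Convert: Contact area A = 369.3 mm² = 3.693e-04 m².
Restated in SI base units: W = 2006 N, H = 1.658e+09 Pa, K = 1.606e-06.
Apply Archard: V = K·W·L/H = 1.606e-06 · 2006 · 539.2 / 1.658e+09 = 1.047e-09 m³.
Depth h = V/A = 1.047e-09 / 3.693e-04 = 2.836e-06 m.

value=2.836e-06 m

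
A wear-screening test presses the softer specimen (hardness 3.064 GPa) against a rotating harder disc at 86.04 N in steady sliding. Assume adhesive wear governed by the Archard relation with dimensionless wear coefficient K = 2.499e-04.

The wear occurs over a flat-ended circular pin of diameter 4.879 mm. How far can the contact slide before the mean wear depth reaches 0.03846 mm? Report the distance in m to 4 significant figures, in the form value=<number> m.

All arithmetic maintains full float precision; displayed values are rounded, and one final rounding: four significant digits.
Convert: Hardness H = 3.064 GPa = 3.064e+09 Pa.
Convert: Pin diameter d = 4.879 mm = 0.004879 m. Contact area A = π·d²/4 = π·(0.004879 m)²/4 = 1.870e-05 m².
Convert: Depth limit h_lim = 0.03846 mm = 3.846e-05 m.
In SI base units, W = 86.04 N, H = 3.064e+09 Pa, K = 2.499e-04.
Limit volume V_lim = h_lim·A = 3.846e-05 · 1.870e-05 = 7.191e-10 m³.
Life L = V_lim·H/(K·W) = 7.191e-10 · 3.064e+09 / (2.499e-04 · 86.04) = 102.5 m.

value=102.5 m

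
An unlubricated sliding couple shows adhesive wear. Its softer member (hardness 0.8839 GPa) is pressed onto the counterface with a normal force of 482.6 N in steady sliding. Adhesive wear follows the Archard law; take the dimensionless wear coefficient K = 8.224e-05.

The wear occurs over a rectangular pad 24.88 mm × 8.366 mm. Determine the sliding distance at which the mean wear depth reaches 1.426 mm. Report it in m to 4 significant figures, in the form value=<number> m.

value=6610 m

All working math carries full precision — printed values are rounded, and a single final rounding to 4 significant digits.
Convert: Hardness H = 0.8839 GPa = 8.839e+08 Pa.
Convert: Pad sides 24.88 mm × 8.366 mm = 0.02488 m × 0.008366 m. Contact area A = 0.02488 m × 0.008366 m = 2.081e-04 m².
Convert: Depth limit h_lim = 1.426 mm = 0.001426 m.
As SI base values: W = 482.6 N, H = 8.839e+08 Pa, K = 8.224e-05.
At the depth limit, V_lim = h_lim·A = 0.001426 · 2.081e-04 = 2.968e-07 m³.
Sliding life L = V_lim·H/(K·W) = 2.968e-07 · 8.839e+08 / (8.224e-05 · 482.6) = 6610 m.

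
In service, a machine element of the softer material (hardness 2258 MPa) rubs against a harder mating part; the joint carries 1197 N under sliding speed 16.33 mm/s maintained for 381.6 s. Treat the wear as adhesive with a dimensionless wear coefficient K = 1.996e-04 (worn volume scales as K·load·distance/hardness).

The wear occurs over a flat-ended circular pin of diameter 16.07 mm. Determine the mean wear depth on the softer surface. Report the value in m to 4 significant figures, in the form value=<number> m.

All working math keeps full float precision, and printed values are rounded; rounded once at the end to 4 significant figures.
Convert: Sliding speed v = 16.33 mm/s = 0.01633 m/s. The distance L = v·t = 0.01633 m/s × 381.6 s = 6.232 m.
Convert: Hardness H = 2258 MPa = 2.258e+09 Pa.
Convert: Pin diameter d = 16.07 mm = 0.01607 m. Contact area A = π·d²/4 = π·(0.01607 m)²/4 = 2.028e-04 m².
As SI base values: W = 1197 N, H = 2.258e+09 Pa, K = 1.996e-04.
Apply Archard: V = K·W·L/H = 1.996e-04 · 1197 · 6.232 / 2.258e+09 = 6.594e-10 m³.
Wear depth h = V/A = 6.594e-10 / 2.028e-04 = 3.251e-06 m.

value=3.251e-06 m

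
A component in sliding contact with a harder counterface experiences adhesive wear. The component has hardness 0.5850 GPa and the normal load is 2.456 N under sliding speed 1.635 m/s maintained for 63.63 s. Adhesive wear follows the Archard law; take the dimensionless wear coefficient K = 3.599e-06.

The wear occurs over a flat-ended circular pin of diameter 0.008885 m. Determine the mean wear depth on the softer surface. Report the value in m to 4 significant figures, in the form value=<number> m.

value=2.535e-08 m

The intermediates are printed rounded. All arithmetic maintains full float precision. Rounded just once, at 4 significant digits.
Total distance L = v·t = 1.635 m/s × 63.63 s = 104.0 m.
Hardness H = 0.5850 GPa = 5.850e+08 Pa.
Contact area A = π·d²/4 = π·(0.008885 m)²/4 = 6.200e-05 m².
Expressed in SI base units: W = 2.456 N, H = 5.850e+08 Pa, K = 3.599e-06.
Worn volume V = K·W·L/H = 3.599e-06 · 2.456 · 104.0 / 5.850e+08 = 1.572e-12 m³.
Depth h = V/A = 1.572e-12 / 6.200e-05 = 2.535e-08 m.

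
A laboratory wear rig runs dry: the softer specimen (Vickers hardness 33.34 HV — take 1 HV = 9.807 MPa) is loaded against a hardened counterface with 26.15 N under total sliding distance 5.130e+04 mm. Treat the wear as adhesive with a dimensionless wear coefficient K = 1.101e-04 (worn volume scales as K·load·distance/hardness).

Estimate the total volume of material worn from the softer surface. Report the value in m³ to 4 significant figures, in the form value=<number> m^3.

value=4.517e-10 m^3

The intermediates are displayed rounded; the algebra holds full precision, and one final rounding to 4 significant digits.
Distance covered L = 5.130e+04 mm = 51.30 m.
Hardness H = 33.34 HV × 9.807 MPa/HV = 327.0 MPa = 3.270e+08 Pa.
In SI base units: W = 26.15 N, H = 3.270e+08 Pa, K = 1.101e-04.
Apply Archard: V = K·W·L/H = 1.101e-04 · 26.15 · 51.30 / 3.270e+08 = 4.517e-10 m³.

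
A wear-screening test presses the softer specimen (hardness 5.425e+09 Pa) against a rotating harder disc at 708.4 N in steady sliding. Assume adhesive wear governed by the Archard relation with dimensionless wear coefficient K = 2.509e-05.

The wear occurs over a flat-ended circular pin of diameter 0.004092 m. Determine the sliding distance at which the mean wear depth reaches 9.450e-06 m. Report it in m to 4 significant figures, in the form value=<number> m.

value=37.93 m

All working math runs at full float precision, and intermediate values are shown rounded; one final rounding to 4 significant figures.
Contact area A = π·d²/4 = π·(0.004092 m)²/4 = 1.315e-05 m².
Working in SI base units: W = 708.4 N, H = 5.425e+09 Pa, K = 2.509e-05.
Permissible volume V_lim = h_lim·A = 9.450e-06 · 1.315e-05 = 1.243e-10 m³.
Life L = V_lim·H/(K·W) = 1.243e-10 · 5.425e+09 / (2.509e-05 · 708.4) = 37.93 m.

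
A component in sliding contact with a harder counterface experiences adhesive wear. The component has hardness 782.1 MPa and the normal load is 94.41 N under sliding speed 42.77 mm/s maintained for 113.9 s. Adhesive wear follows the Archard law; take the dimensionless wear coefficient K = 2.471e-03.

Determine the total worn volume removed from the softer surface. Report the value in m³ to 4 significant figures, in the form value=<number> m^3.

value=1.453e-09 m^3

The computation keeps full float precision; the intermediates are shown rounded. Rounded once at the end, at four significant digits.
Convert: Sliding speed v = 42.77 mm/s = 0.04277 m/s. Total distance L = v·t = 0.04277 m/s × 113.9 s = 4.872 m.
Convert: Hardness H = 782.1 MPa = 7.821e+08 Pa.
In SI base units: W = 94.41 N, H = 7.821e+08 Pa, K = 2.471e-03.
Volume removed: V = K·W·L/H = 2.471e-03 · 94.41 · 4.872 / 7.821e+08 = 1.453e-09 m³.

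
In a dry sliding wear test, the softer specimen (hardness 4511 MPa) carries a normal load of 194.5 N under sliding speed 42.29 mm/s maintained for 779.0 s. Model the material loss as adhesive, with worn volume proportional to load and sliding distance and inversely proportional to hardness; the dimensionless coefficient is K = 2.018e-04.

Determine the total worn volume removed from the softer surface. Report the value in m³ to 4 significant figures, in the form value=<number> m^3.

value=2.866e-10 m^3

Intermediates appear rounded — all arithmetic keeps exact precision. Rounded just once to four significant figures.
Convert: Sliding speed v = 42.29 mm/s = 0.04229 m/s. The distance L = v·t = 0.04229 m/s × 779.0 s = 32.94 m.
Convert: Hardness H = 4511 MPa = 4.511e+09 Pa.
Expressed in SI base units: W = 194.5 N, H = 4.511e+09 Pa, K = 2.018e-04.
Volume removed: V = K·W·L/H = 2.018e-04 · 194.5 · 32.94 / 4.511e+09 = 2.866e-10 m³.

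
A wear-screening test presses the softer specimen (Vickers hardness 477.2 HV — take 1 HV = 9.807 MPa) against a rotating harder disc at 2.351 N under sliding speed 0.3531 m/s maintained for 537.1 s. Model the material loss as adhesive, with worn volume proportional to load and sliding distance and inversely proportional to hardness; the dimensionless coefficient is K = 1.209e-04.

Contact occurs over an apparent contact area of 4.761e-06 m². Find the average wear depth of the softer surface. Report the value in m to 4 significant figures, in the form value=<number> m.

value=2.419e-06 m

The computation runs at exact precision, and the intermediates are shown rounded, and one last rounding, at 4 significant digits.
Distance covered L = v·t = 0.3531 m/s × 537.1 s = 189.7 m.
Hardness H = 477.2 HV × 9.807 MPa/HV = 4680 MPa = 4.680e+09 Pa.
Collected in SI base units: W = 2.351 N, H = 4.680e+09 Pa, K = 1.209e-04.
Worn volume V = K·W·L/H = 1.209e-04 · 2.351 · 189.7 / 4.680e+09 = 1.152e-11 m³.
Average depth h = V/A = 1.152e-11 / 4.761e-06 = 2.419e-06 m.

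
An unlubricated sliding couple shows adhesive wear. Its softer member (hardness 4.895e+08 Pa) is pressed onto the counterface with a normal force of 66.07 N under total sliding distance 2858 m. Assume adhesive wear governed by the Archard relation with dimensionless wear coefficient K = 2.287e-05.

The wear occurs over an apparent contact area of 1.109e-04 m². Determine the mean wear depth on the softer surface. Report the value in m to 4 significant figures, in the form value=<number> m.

Each operation keeps full precision. Intermediates appear rounded — one final rounding, at four significant digits.
SI base units throughout: W = 66.07 N, H = 4.895e+08 Pa, K = 2.287e-05.
Worn volume V = K·W·L/H = 2.287e-05 · 66.07 · 2858 / 4.895e+08 = 8.822e-09 m³.
Depth h = V/A = 8.822e-09 / 1.109e-04 = 7.955e-05 m.

value=7.955e-05 m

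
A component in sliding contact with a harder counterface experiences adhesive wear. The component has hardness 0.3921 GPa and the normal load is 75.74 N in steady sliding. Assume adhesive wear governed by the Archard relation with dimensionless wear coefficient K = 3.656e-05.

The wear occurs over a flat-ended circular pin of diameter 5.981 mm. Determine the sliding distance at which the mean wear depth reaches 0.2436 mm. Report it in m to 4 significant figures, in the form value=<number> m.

Every step keeps exact precision — the intermediates are displayed rounded; one final rounding, at 4 significant figures.
Convert: Hardness H = 0.3921 GPa = 3.921e+08 Pa.
Convert: Pin diameter d = 5.981 mm = 0.005981 m. Contact area A = π·d²/4 = π·(0.005981 m)²/4 = 2.810e-05 m².
Convert: Depth limit h_lim = 0.2436 mm = 2.436e-04 m.
Working in SI base units: W = 75.74 N, H = 3.921e+08 Pa, K = 3.656e-05.
Permissible volume V_lim = h_lim·A = 2.436e-04 · 2.810e-05 = 6.844e-09 m³.
Sliding life L = V_lim·H/(K·W) = 6.844e-09 · 3.921e+08 / (3.656e-05 · 75.74) = 969.1 m.

value=969.1 m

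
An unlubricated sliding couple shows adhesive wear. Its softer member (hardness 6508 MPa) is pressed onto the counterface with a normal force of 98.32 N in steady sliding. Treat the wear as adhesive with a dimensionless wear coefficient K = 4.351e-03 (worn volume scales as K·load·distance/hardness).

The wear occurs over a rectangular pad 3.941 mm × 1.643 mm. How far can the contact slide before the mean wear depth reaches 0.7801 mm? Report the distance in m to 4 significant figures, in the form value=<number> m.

value=76.84 m

The algebra maintains exact precision; shown intermediates are rounded; rounded just once to 4 significant figures.
Hardness H = 6508 MPa = 6.508e+09 Pa.
Pad sides 3.941 mm × 1.643 mm = 0.003941 m × 0.001643 m. Contact area A = 0.003941 m × 0.001643 m = 6.475e-06 m².
Depth limit h_lim = 0.7801 mm = 7.801e-04 m.
SI base units throughout: W = 98.32 N, H = 6.508e+09 Pa, K = 4.351e-03.
Permissible volume V_lim = h_lim·A = 7.801e-04 · 6.475e-06 = 5.051e-09 m³.
Inverting, life L = V_lim·H/(K·W) = 5.051e-09 · 6.508e+09 / (4.351e-03 · 98.32) = 76.84 m.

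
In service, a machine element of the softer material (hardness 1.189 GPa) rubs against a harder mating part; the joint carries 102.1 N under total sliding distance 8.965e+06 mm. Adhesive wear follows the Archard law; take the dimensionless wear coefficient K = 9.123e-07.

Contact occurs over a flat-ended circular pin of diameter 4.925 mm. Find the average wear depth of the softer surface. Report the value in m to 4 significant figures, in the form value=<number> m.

All working math holds full float precision — the intermediates are printed rounded — rounded once at the end: four significant digits.
Total distance L = 8.965e+06 mm = 8965 m.
Hardness H = 1.189 GPa = 1.189e+09 Pa.
Pin diameter d = 4.925 mm = 0.004925 m. Contact area A = π·d²/4 = π·(0.004925 m)²/4 = 1.905e-05 m².
Collected in SI base units: W = 102.1 N, H = 1.189e+09 Pa, K = 9.123e-07.
Worn volume V = K·W·L/H = 9.123e-07 · 102.1 · 8965 / 1.189e+09 = 7.023e-10 m³.
Mean wear depth h = V/A = 7.023e-10 / 1.905e-05 = 3.687e-05 m.

value=3.687e-05 m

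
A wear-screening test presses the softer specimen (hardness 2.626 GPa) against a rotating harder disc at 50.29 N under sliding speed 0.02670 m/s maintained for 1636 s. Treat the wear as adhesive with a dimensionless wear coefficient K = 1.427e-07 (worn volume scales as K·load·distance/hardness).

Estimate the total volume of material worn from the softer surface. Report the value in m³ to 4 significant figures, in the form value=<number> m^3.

value=1.194e-13 m^3

Shown intermediates are rounded, and every step carries exact precision. Rounded just once, at 4 significant digits.
Sliding distance L = v·t = 0.02670 m/s × 1636 s = 43.68 m.
Hardness H = 2.626 GPa = 2.626e+09 Pa.
Working in SI base units: W = 50.29 N, H = 2.626e+09 Pa, K = 1.427e-07.
Archard volume V = K·W·L/H = 1.427e-07 · 50.29 · 43.68 / 2.626e+09 = 1.194e-13 m³.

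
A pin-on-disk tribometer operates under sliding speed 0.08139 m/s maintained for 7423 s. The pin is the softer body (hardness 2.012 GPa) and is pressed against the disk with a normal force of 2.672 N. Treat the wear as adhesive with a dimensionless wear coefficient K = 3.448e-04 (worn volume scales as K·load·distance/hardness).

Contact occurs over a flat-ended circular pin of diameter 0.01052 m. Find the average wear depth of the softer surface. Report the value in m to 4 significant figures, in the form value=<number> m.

The intermediates are printed rounded; all arithmetic holds full precision; rounded just once, at 4 significant digits.
Sliding distance L = v·t = 0.08139 m/s × 7423 s = 604.2 m.
Hardness H = 2.012 GPa = 2.012e+09 Pa.
Contact area A = π·d²/4 = π·(0.01052 m)²/4 = 8.692e-05 m².
Working in SI base units: W = 2.672 N, H = 2.012e+09 Pa, K = 3.448e-04.
By Archard's law, V = K·W·L/H = 3.448e-04 · 2.672 · 604.2 / 2.012e+09 = 2.766e-10 m³.
Mean wear depth h = V/A = 2.766e-10 / 8.692e-05 = 3.183e-06 m.

value=3.183e-06 m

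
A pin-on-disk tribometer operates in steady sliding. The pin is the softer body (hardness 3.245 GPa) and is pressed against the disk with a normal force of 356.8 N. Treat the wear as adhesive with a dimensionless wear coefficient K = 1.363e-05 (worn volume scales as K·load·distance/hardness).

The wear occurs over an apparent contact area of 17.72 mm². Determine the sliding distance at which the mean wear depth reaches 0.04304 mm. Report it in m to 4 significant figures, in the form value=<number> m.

value=508.9 m

The algebra holds full precision; the intermediates appear rounded, and rounded once at the end, at four significant digits.
Hardness H = 3.245 GPa = 3.245e+09 Pa.
Contact area A = 17.72 mm² = 1.772e-05 m².
Depth limit h_lim = 0.04304 mm = 4.304e-05 m.
Expressed in SI base units: W = 356.8 N, H = 3.245e+09 Pa, K = 1.363e-05.
Limit volume V_lim = h_lim·A = 4.304e-05 · 1.772e-05 = 7.627e-10 m³.
So the life L = V_lim·H/(K·W) = 7.627e-10 · 3.245e+09 / (1.363e-05 · 356.8) = 508.9 m.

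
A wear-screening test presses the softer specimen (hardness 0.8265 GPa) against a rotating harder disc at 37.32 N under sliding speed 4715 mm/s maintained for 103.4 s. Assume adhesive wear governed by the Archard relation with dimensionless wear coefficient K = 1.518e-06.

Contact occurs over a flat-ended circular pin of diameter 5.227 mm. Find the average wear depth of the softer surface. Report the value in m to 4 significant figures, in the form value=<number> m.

The intermediates are shown rounded — all arithmetic runs at exact precision — a lone final rounding: four significant figures.
Sliding speed v = 4715 mm/s = 4.715 m/s. Distance L = v·t = 4.715 m/s × 103.4 s = 487.5 m.
Hardness H = 0.8265 GPa = 8.265e+08 Pa.
Pin diameter d = 5.227 mm = 0.005227 m. Contact area A = π·d²/4 = π·(0.005227 m)²/4 = 2.146e-05 m².
Collected in SI base units: W = 37.32 N, H = 8.265e+08 Pa, K = 1.518e-06.
Archard volume V = K·W·L/H = 1.518e-06 · 37.32 · 487.5 / 8.265e+08 = 3.342e-11 m³.
Depth of wear h = V/A = 3.342e-11 / 2.146e-05 = 1.557e-06 m.

value=1.557e-06 m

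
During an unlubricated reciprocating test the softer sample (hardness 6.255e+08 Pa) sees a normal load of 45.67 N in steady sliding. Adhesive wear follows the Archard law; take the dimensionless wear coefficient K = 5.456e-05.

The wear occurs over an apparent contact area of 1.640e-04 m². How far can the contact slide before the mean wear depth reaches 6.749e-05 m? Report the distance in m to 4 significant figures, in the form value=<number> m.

value=2778 m

Displayed values are rounded. The computation maintains exact precision — one final rounding, at four significant figures.
Restated in SI base units: W = 45.67 N, H = 6.255e+08 Pa, K = 5.456e-05.
Limit volume V_lim = h_lim·A = 6.749e-05 · 1.640e-04 = 1.107e-08 m³.
Life L = V_lim·H/(K·W) = 1.107e-08 · 6.255e+08 / (5.456e-05 · 45.67) = 2778 m.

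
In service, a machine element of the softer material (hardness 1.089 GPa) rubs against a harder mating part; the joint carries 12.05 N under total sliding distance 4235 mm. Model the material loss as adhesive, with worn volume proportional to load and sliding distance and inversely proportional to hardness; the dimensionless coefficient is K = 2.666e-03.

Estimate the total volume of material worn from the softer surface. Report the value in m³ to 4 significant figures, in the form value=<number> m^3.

Intermediates are shown rounded; the computation runs at full precision; one final rounding to four significant digits.
Convert: Path length L = 4235 mm = 4.235 m.
Convert: Hardness H = 1.089 GPa = 1.089e+09 Pa.
Working in SI base units: W = 12.05 N, H = 1.089e+09 Pa, K = 2.666e-03.
Wear volume V = K·W·L/H = 2.666e-03 · 12.05 · 4.235 / 1.089e+09 = 1.249e-10 m³.

value=1.249e-10 m^3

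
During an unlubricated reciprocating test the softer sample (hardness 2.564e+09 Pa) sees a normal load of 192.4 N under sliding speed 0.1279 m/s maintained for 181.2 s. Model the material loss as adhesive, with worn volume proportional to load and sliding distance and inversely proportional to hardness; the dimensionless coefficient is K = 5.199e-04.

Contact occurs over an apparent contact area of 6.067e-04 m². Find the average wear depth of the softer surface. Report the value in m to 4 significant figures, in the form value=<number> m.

value=1.490e-06 m

Intermediates are printed rounded — all arithmetic carries full precision, and rounded just once to 4 significant digits.
Convert: Sliding distance L = v·t = 0.1279 m/s × 181.2 s = 23.18 m.
Working in SI base units: W = 192.4 N, H = 2.564e+09 Pa, K = 5.199e-04.
Worn volume V = K·W·L/H = 5.199e-04 · 192.4 · 23.18 / 2.564e+09 = 9.041e-10 m³.
Mean depth h = V/A = 9.041e-10 / 6.067e-04 = 1.490e-06 m.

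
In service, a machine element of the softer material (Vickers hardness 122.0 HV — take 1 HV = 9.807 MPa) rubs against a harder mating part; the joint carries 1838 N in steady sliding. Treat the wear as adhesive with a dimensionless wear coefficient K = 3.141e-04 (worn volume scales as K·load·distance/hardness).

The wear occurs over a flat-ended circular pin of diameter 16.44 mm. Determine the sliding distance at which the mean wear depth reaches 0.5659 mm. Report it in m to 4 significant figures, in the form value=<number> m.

value=249.0 m

The computation carries full precision, and intermediates are shown rounded. Rounded once at the end, at four significant figures.
Hardness H = 122.0 HV × 9.807 MPa/HV = 1196 MPa = 1.196e+09 Pa.
Pin diameter d = 16.44 mm = 0.01644 m. Contact area A = π·d²/4 = π·(0.01644 m)²/4 = 2.123e-04 m².
Depth limit h_lim = 0.5659 mm = 5.659e-04 m.
Collected in SI base units: W = 1838 N, H = 1.196e+09 Pa, K = 3.141e-04.
Allowed volume V_lim = h_lim·A = 5.659e-04 · 2.123e-04 = 1.201e-07 m³.
Life L = V_lim·H/(K·W) = 1.201e-07 · 1.196e+09 / (3.141e-04 · 1838) = 249.0 m.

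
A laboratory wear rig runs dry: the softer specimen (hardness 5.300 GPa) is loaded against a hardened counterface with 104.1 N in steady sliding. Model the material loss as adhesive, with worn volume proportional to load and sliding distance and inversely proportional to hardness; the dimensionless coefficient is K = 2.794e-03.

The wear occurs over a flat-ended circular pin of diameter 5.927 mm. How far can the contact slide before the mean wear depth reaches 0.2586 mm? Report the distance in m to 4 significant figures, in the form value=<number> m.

Intermediates are shown rounded. Every step carries full float precision, and a lone final rounding: four significant figures.
Hardness H = 5.300 GPa = 5.300e+09 Pa.
Pin diameter d = 5.927 mm = 0.005927 m. Contact area A = π·d²/4 = π·(0.005927 m)²/4 = 2.759e-05 m².
Depth limit h_lim = 0.2586 mm = 2.586e-04 m.
Expressed in SI base units: W = 104.1 N, H = 5.300e+09 Pa, K = 2.794e-03.
At the depth limit, V_lim = h_lim·A = 2.586e-04 · 2.759e-05 = 7.135e-09 m³.
Sliding life L = V_lim·H/(K·W) = 7.135e-09 · 5.300e+09 / (2.794e-03 · 104.1) = 130.0 m.

value=130.0 m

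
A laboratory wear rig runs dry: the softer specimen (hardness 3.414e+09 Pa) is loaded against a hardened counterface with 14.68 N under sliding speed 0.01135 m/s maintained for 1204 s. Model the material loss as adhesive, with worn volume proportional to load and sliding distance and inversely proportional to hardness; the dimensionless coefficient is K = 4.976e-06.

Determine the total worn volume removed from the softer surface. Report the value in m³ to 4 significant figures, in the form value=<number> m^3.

value=2.924e-13 m^3

The computation carries exact precision. Intermediate values appear rounded — a lone final rounding, at 4 significant digits.
Total distance L = v·t = 0.01135 m/s × 1204 s = 13.67 m.
Restated in SI base units: W = 14.68 N, H = 3.414e+09 Pa, K = 4.976e-06.
The Archard volume V = K·W·L/H = 4.976e-06 · 14.68 · 13.67 / 3.414e+09 = 2.924e-13 m³.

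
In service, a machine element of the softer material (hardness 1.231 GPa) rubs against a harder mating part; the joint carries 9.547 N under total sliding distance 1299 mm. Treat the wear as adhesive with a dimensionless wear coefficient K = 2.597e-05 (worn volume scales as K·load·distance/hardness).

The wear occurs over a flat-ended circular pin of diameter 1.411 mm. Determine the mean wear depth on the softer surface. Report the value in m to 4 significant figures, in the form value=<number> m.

value=1.673e-07 m

Intermediate values are shown rounded — the algebra holds exact precision, and a single final rounding to four significant figures.
The distance L = 1299 mm = 1.299 m.
Hardness H = 1.231 GPa = 1.231e+09 Pa.
Pin diameter d = 1.411 mm = 0.001411 m. Contact area A = π·d²/4 = π·(0.001411 m)²/4 = 1.564e-06 m².
Working in SI base units: W = 9.547 N, H = 1.231e+09 Pa, K = 2.597e-05.
Wear volume V = K·W·L/H = 2.597e-05 · 9.547 · 1.299 / 1.231e+09 = 2.616e-13 m³.
Mean depth h = V/A = 2.616e-13 / 1.564e-06 = 1.673e-07 m.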